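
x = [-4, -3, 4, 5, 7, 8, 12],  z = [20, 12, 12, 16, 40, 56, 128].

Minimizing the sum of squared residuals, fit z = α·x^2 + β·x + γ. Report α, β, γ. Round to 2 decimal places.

Setting ∂/∂α … = 0 gives: 28451·α + 2681·β + 323·γ = 24996;  2681·α + 323·β + 29·γ = 2276;  323·α + 29·β + 7·γ = 284.
(Σx^2·x^2 = 28451, Σx^2·x = 2681, Σx^2 = 323, Σx·x = 323, Σx = 29, Σ1 = 7, Σx^2·z = 24996, Σx·z = 2276, Σz = 284.)
Solving the 3×3 system (Gaussian elimination) gives α = 81890/82671, β = -470176/413355, γ = -58306/137785.

α = 0.99, β = -1.14, γ = -0.42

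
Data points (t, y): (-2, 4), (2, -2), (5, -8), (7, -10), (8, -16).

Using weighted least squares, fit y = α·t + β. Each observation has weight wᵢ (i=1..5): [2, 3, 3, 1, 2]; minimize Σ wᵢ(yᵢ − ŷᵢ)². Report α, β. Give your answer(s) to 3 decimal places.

α = -1.907, β = 1.115

With design matrix X, XᵀWX = [[272, 40]; [40, 11]] and XᵀWy = [-474, -64]ᵀ.
Determinant 272·11 − 40² = 1392.
α = ((-474)·11 − 40·(-64))/1392 = -1327/696; β = (272·(-64) − 40·(-474))/1392 = 97/87.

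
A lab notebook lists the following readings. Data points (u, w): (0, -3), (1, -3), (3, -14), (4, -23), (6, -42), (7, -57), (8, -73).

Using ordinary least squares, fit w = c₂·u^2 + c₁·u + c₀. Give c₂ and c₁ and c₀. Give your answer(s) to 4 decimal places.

c₂ = -0.9899, c₁ = -0.8696, c₀ = -2.3639

The normal equations are: 8131·c₂ + 1163·c₁ + 175·c₀ = -9474;  1163·c₂ + 175·c₁ + 29·c₀ = -1372;  175·c₂ + 29·c₁ + 7·c₀ = -215.
Inverting the 3×3 Gram matrix, [c₂, c₁, c₀]ᵀ = [-16399/16566, -14405/16566, -1780/753]ᵀ.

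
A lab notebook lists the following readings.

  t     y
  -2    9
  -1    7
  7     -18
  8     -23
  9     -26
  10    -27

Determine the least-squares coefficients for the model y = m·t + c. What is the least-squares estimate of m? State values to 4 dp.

m = -3.1405

Sums needed: Σt·t = 299, Σt = 31, Σ1 = 6.
Moment sums: Σt·y = -839, Σy = -78.
det = 299·6 − 31² = 833.
m = ((-839)·6 − 31·(-78))/833 = -2616/833; c = (299·(-78) − 31·(-839))/833 = 2687/833.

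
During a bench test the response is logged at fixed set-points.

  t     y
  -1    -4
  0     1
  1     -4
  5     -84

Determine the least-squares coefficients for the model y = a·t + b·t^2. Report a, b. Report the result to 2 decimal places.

a = 0.12, b = -3.39

With design matrix X, XᵀX = [[27, 125]; [125, 627]] and Xᵀy = [-420, -2108]ᵀ.
Determinant 27·627 − 125² = 1304.
a = ((-420)·627 − 125·(-2108))/1304 = 20/163; b = (27·(-2108) − 125·(-420))/1304 = -552/163.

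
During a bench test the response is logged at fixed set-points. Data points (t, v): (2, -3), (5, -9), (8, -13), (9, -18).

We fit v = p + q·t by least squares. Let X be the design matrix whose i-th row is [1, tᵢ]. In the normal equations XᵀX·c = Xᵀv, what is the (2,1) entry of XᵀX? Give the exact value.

Row 2 ↔ basis t, column 1 ↔ basis 1, so (XᵀX)_{2,1} = Σᵢ t = (2)·(1) + (5)·(1) + (8)·(1) + (9)·(1) = 24.

24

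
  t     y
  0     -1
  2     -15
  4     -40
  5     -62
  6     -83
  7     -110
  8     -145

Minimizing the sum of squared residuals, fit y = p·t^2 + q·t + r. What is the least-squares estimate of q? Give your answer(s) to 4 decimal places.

q = -1.8415

Sums needed: Σt^2·t^2 = 8690, Σt^2·t = 1268, Σt^2 = 194, Σt·t = 194, Σt = 32, Σ1 = 7.
Moment sums: Σt^2·y = -19908, Σt·y = -2928, Σy = -456.
MᵀM·[p, q, r]ᵀ = Mᵀy becomes [[8690, 1268, 194]; [1268, 194, 32]; [194, 32, 7]]·[p, q, r]ᵀ = [-19908, -2928, -456]ᵀ.
Inverting the 3×3 Gram matrix, [p, q, r]ᵀ = [-14834/7483, -13780/7483, -1908/1069]ᵀ.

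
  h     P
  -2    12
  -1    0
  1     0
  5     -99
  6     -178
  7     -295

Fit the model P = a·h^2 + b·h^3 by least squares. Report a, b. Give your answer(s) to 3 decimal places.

a = 1.151, b = -1.022

The normal equations are: 4340·a + 27676·b = -23290;  27676·a + 179996·b = -152104.
det = 4340·179996 − 27676² = 15221664.
a = ((-23290)·179996 − 27676·(-152104))/15221664 = 128849/111924; b = (4340·(-152104) − 27676·(-23290))/15221664 = -1944665/1902708.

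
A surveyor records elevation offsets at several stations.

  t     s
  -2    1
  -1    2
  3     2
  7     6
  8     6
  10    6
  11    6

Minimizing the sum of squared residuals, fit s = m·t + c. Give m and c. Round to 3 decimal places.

m = 0.423, c = 1.968

XᵀX·[m, c]ᵀ = Xᵀs reads: 348·m + 36·c = 218;  36·m + 7·c = 29.
Eliminating c: 7·(row 1) − 36·(row 2) gives 1140·m = 7·218 − 36·29 = 482, so m = 241/570.
Then c = (29 − 36·(241/570))/7 = 187/95.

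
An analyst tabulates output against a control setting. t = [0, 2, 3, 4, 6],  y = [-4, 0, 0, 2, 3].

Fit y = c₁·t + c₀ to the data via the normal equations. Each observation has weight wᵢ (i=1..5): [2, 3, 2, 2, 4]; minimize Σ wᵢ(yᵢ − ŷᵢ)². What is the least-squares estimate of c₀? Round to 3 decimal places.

c₀ = -2.997

Setting ∂/∂c₁ … = 0 gives: 206·c₁ + 44·c₀ = 88;  44·c₁ + 13·c₀ = 8.
Eliminating c₀: 13·(row 1) − 44·(row 2) gives 742·c₁ = 13·88 − 44·8 = 792, so c₁ = 396/371.
Then c₀ = (8 − 44·(396/371))/13 = -1112/371.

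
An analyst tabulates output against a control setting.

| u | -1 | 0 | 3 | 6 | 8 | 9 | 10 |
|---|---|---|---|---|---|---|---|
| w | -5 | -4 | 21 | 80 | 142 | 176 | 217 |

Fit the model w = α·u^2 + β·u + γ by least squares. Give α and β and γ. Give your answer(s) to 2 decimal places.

The normal system MᵀM·[α, β, γ]ᵀ = Mᵀw is [[22035, 2483, 291]; [2483, 291, 35]; [291, 35, 7]]·[α, β, γ]ᵀ = [48108, 5438, 627]ᵀ.
Row-reducing yields α = 165787/83992, β = 198315/83992, γ = -180147/41996.

α = 1.97, β = 2.36, γ = -4.29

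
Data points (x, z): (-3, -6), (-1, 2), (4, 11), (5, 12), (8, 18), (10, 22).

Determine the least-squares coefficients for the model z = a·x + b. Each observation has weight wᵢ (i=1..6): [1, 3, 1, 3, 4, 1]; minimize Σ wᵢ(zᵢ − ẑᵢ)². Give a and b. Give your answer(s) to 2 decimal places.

Sums needed: Σwᵢ·x·x = 459, Σwᵢ·x = 55, Σwᵢ·1 = 13.
And Σwᵢ·x·z = 1032, Σwᵢ·z = 141.
Determinant 459·13 − 55² = 2942.
a = (1032·13 − 55·141)/2942 = 5661/2942; b = (459·141 − 55·1032)/2942 = 7959/2942.

a = 1.92, b = 2.71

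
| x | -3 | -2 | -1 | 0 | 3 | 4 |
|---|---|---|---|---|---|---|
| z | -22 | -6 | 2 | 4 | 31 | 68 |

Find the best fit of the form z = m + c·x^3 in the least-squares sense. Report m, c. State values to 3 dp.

m = 3.652, c = 1.002

The normal system MᵀM·[m, c]ᵀ = Mᵀz is [[6, 55]; [55, 5619]]·[m, c]ᵀ = [77, 5829]ᵀ.
Δ = 6·5619 − 55² = 30689.
m = (77·5619 − 55·5829)/30689 = 112068/30689; c = (6·5829 − 55·77)/30689 = 30739/30689.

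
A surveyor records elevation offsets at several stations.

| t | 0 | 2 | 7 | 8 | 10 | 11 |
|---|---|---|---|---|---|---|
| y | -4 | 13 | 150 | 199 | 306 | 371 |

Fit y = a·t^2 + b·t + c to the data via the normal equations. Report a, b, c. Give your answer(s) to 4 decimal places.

The normal equations are: 31154·a + 3194·b + 338·c = 95629;  3194·a + 338·b + 38·c = 9809;  338·a + 38·b + 6·c = 1035.
Solving the 3×3 system (Gaussian elimination) gives a = 38498/13035, b = 97/66, c = -1258/395.

a = 2.9534, b = 1.4697, c = -3.1848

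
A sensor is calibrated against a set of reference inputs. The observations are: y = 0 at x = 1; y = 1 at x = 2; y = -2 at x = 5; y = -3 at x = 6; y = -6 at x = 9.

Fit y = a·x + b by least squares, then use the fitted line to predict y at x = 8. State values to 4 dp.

Normal-equation sums: Σx·x = 147, Σx = 23, Σ1 = 5.
Right-hand side: Σx·y = -80, Σy = -10.
So MᵀM·[a, b]ᵀ = Mᵀy: [[147, 23]; [23, 5]]·[a, b]ᵀ = [-80, -10]ᵀ.
det = 147·5 − 23² = 206.
a = ((-80)·5 − 23·(-10))/206 = -85/103; b = (147·(-10) − 23·(-80))/206 = 185/103.
At x = 8: ŷ = (-85/103)·(8) + (185/103)·(1) = -495/103.

ŷ = -4.8058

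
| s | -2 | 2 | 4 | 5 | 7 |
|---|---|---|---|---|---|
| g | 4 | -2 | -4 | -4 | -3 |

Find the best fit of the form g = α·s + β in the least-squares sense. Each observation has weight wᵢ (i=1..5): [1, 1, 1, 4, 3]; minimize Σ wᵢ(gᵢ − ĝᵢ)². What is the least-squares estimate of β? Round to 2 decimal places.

Forming XᵀWX = [[271, 45]; [45, 10]] and XᵀWg = [-171, -27]ᵀ gives XᵀWX·[α, β]ᵀ = XᵀWg.
Determinant 271·10 − 45² = 685.
α = ((-171)·10 − 45·(-27))/685 = -99/137; β = (271·(-27) − 45·(-171))/685 = 378/685.

β = 0.55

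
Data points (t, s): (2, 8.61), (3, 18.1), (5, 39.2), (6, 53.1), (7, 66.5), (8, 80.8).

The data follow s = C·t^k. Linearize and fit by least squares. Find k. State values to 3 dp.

k = 1.604

Let Y = ln s. Fitting Y = k·ln t + ln C by least squares:
Σln t = 9.2183, Σ(ln t)² = 15.5987, Σln s = 21.2789, Σln t·ln s = 34.9957.
Normal system: [[15.5987, 9.2183]; [9.2183, 6]]·[k, ln C]ᵀ = [34.9957, 21.2789]ᵀ.
Solving (det = 8.6152): k = 1.60403, ln C = 1.08207.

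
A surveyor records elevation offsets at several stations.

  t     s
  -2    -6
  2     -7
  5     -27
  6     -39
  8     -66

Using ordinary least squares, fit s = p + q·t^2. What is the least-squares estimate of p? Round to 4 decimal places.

The normal equations are: 5·p + 133·q = -145;  133·p + 6049·q = -6355.
Δ = 5·6049 − 133² = 12556.
p = ((-145)·6049 − 133·(-6355))/12556 = -15945/6278; q = (5·(-6355) − 133·(-145))/12556 = -6245/6278.

p = -2.5398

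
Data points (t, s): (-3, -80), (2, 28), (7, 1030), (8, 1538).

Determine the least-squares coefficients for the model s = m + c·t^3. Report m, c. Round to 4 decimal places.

From the data, Σ1 = 4, Σt^3 = 836, Σt^3·t^3 = 380586.
And Σs = 2516, Σt^3·s = 1143130.
Eliminating c: 380586·(row 1) − 836·(row 2) gives 823448·m = 380586·2516 − 836·1143130 = 1897696, so m = 237212/102931.
Then c = (1143130 − 836·(237212/102931))/380586 = 308643/102931.

m = 2.3046, c = 2.9985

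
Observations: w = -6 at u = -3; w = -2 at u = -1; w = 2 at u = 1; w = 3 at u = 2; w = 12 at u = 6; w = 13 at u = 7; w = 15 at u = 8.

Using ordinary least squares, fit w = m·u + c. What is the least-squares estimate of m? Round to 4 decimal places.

Entries of AᵀA: Σu·u = 164, Σu = 20, Σ1 = 7.
And Σu·w = 311, Σw = 37.
AᵀA·[m, c]ᵀ = Aᵀw becomes [[164, 20]; [20, 7]]·[m, c]ᵀ = [311, 37]ᵀ.
det = 164·7 − 20² = 748.
m = (311·7 − 20·37)/748 = 1437/748; c = (164·37 − 20·311)/748 = -38/187.

m = 1.9211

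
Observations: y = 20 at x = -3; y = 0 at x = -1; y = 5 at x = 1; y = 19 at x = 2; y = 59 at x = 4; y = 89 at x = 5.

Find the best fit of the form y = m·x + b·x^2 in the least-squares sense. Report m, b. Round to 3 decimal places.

m = 2.603, b = 3.048

Setting ∂/∂m … = 0 gives: 56·m + 170·b = 664;  170·m + 980·b = 3430.
Δ = 56·980 − 170² = 25980.
m = (664·980 − 170·3430)/25980 = 1127/433; b = (56·3430 − 170·664)/25980 = 1320/433.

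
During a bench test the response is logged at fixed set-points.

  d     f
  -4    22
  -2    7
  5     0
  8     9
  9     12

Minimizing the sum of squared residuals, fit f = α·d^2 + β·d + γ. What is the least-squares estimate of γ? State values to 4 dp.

γ = 1.7034

AᵀA·[α, β, γ]ᵀ = Aᵀf reads: 11554·α + 1294·β + 190·γ = 1928;  1294·α + 190·β + 16·γ = 78;  190·α + 16·β + 5·γ = 50.
Row-reducing yields α = 75173/163704, β = -468245/163704, γ = 46475/27284.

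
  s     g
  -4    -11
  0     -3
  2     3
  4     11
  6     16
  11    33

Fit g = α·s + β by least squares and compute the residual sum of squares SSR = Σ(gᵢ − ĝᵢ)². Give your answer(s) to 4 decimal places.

From the data, Σs·s = 193, Σs = 19, Σ1 = 6.
For Xᵀg: Σs·g = 553, Σg = 49.
Normal equations: [[193, 19]; [19, 6]]·[α, β]ᵀ = [553, 49]ᵀ.
Eliminating β: 6·(row 1) − 19·(row 2) gives 797·α = 6·553 − 19·49 = 2387, so α = 2387/797.
Then β = (49 − 19·(2387/797))/6 = -1050/797.
Residuals: 1831/797, -1341/797, -1333/797, 269/797, -520/797, 1094/797; SSR = 10624/797.

SSR = 13.3300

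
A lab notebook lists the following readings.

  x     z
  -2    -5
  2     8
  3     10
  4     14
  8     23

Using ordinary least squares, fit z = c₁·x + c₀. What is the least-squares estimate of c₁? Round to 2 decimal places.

c₁ = 2.81

Compute the Gram sums: Σx·x = 97, Σx = 15, Σ1 = 5.
And Σx·z = 296, Σz = 50.
Determinant 97·5 − 15² = 260.
c₁ = (296·5 − 15·50)/260 = 73/26; c₀ = (97·50 − 15·296)/260 = 41/26.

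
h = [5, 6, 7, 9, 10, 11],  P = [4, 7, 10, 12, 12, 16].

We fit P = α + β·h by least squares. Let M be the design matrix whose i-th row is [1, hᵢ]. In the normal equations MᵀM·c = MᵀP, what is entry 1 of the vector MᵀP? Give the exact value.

Entry 1 ↔ basis 1, so (MᵀP)_{1} = Σᵢ Pᵢ = (1)·(4) + (1)·(7) + (1)·(10) + (1)·(12) + (1)·(12) + (1)·(16) = 61.

61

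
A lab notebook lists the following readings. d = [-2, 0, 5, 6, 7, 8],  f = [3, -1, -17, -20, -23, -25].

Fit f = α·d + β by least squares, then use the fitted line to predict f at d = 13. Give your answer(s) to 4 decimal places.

f̂ = -40.1748

The normal system AᵀA·[α, β]ᵀ = Aᵀf is [[178, 24]; [24, 6]]·[α, β]ᵀ = [-572, -83]ᵀ.
Determinant 178·6 − 24² = 492.
α = ((-572)·6 − 24·(-83))/492 = -120/41; β = (178·(-83) − 24·(-572))/492 = -523/246.
At d = 13: f̂ = (-120/41)·(13) + (-523/246)·(1) = -9883/246.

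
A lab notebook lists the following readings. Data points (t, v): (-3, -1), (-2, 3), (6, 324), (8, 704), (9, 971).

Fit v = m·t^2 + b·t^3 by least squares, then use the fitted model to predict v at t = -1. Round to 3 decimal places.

v̂ = 1.959

Entries of AᵀA: Σt^2·t^2 = 12050, Σt^2·t^3 = 99318, Σt^3·t^3 = 841034.
Moment sums: Σt^2·v = 135374, Σt^3·v = 1138294.
So AᵀA·[m, b]ᵀ = Aᵀv: [[12050, 99318]; [99318, 841034]]·[m, b]ᵀ = [135374, 1138294]ᵀ.
Determinant 12050·841034 − 99318² = 270394576.
m = (135374·841034 − 99318·1138294)/270394576 = 100131653/33799322; b = (12050·1138294 − 99318·135374)/270394576 = 33920971/33799322.
At t = -1: v̂ = (100131653/33799322)·(1) + (33920971/33799322)·(-1) = 33105341/16899661.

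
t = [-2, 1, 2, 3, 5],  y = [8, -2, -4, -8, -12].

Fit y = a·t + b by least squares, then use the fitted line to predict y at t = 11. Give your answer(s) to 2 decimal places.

ŷ = -30.24

Compute the Gram sums: Σt·t = 43, Σt = 9, Σ1 = 5.
Moment sums: Σt·y = -110, Σy = -18.
So AᵀA·[a, b]ᵀ = Aᵀy: [[43, 9]; [9, 5]]·[a, b]ᵀ = [-110, -18]ᵀ.
Determinant 43·5 − 9² = 134.
a = ((-110)·5 − 9·(-18))/134 = -194/67; b = (43·(-18) − 9·(-110))/134 = 108/67.
At t = 11: ŷ = (-194/67)·(11) + (108/67)·(1) = -2026/67.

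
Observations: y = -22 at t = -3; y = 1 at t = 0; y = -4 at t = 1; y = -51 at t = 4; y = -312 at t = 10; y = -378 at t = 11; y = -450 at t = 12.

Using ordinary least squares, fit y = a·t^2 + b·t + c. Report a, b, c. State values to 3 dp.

a = -3.036, b = -1.095, c = 1.353

Setting ∂/∂a … = 0 gives: 45715·a + 4097·b + 391·c = -142756;  4097·a + 391·b + 35·c = -12820;  391·a + 35·b + 7·c = -1216.
Solving the 3×3 system (Gaussian elimination) gives a = -335806/110601, b = -363254/331803, c = 448840/331803.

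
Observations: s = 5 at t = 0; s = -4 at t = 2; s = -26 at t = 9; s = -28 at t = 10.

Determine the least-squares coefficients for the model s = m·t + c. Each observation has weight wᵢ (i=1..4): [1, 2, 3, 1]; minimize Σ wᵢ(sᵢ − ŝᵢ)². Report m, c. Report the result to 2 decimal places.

m = -3.24, c = 3.43

AᵀWA·[m, c]ᵀ = AᵀWs reads: 351·m + 41·c = -998;  41·m + 7·c = -109.
(Σwᵢ·t·t = 351, Σwᵢ·t = 41, Σwᵢ·1 = 7, Σwᵢ·t·s = -998, Σwᵢ·s = -109.)
Determinant 351·7 − 41² = 776.
m = ((-998)·7 − 41·(-109))/776 = -2517/776; c = (351·(-109) − 41·(-998))/776 = 2659/776.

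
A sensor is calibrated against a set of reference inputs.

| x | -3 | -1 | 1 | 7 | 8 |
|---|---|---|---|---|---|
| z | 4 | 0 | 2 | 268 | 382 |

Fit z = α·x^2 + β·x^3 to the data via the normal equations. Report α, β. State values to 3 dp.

Entries of AᵀA: Σx^2·x^2 = 6580, Σx^2·x^3 = 49332, Σx^3·x^3 = 380524.
For Aᵀz: Σx^2·z = 37618, Σx^3·z = 287402.
Determinant 6580·380524 − 49332² = 70201696.
α = (37618·380524 − 49332·287402)/70201696 = 8527273/4387606; β = (6580·287402 − 49332·37618)/70201696 = 1104187/2193803.

α = 1.943, β = 0.503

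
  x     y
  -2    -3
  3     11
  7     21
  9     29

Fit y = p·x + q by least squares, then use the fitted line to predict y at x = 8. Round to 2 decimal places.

ŷ = 25.13

Entries of MᵀM: Σx·x = 143, Σx = 17, Σ1 = 4.
Right-hand side: Σx·y = 447, Σy = 58.
Eliminating q: 4·(row 1) − 17·(row 2) gives 283·p = 4·447 − 17·58 = 802, so p = 802/283.
Then q = (58 − 17·(802/283))/4 = 695/283.
At x = 8: ŷ = (802/283)·(8) + (695/283)·(1) = 7111/283.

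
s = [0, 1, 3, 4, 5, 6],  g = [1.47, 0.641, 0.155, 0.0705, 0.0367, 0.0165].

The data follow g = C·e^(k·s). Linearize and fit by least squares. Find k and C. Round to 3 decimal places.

Linearized form: ln g = k·s + ln C. From the 6 transformed points,
XᵀX = [[87.0000, 19.0000]; [19.0000, 6]], rhs = [-57.7975, -11.9853]ᵀ  (here Σs = 19.0000, Σ(s)² = 87.0000, Σln g = -11.9853, Σs·ln g = -57.7975).
Δ = 87.0000·6 − (19.0000)² = 161.0000; k = (-57.7975·6 − 19.0000·-11.9853)/161.0000 = -0.73953, ln C = (87.0000·-11.9853 − 19.0000·-57.7975)/161.0000 = 0.34429, so C = exp(0.34429) = 1.41099.

k = -0.740, C = 1.411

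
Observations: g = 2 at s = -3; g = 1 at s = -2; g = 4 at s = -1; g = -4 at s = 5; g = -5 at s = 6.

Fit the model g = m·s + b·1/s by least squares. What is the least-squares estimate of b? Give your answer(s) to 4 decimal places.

b = -2.4341

The normal system XᵀX·[m, b]ᵀ = Xᵀg is [[75, 5]; [5, 643/450]]·[m, b]ᵀ = [-62, -34/5]ᵀ.
det = 75·(643/450) − 5² = 493/6.
m = ((-62)·(643/450) − 5·(-34/5))/(493/6) = -24566/36975; b = (75·(-34/5) − 5·(-62))/(493/6) = -1200/493.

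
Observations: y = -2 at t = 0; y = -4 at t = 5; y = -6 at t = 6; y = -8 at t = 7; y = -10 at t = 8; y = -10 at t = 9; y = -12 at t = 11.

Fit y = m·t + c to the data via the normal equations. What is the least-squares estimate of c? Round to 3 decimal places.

Entries of XᵀX: Σt·t = 376, Σt = 46, Σ1 = 7.
For Xᵀy: Σt·y = -414, Σy = -52.
XᵀX·[m, c]ᵀ = Xᵀy becomes [[376, 46]; [46, 7]]·[m, c]ᵀ = [-414, -52]ᵀ.
Determinant 376·7 − 46² = 516.
m = ((-414)·7 − 46·(-52))/516 = -253/258; c = (376·(-52) − 46·(-414))/516 = -127/129.

c = -0.984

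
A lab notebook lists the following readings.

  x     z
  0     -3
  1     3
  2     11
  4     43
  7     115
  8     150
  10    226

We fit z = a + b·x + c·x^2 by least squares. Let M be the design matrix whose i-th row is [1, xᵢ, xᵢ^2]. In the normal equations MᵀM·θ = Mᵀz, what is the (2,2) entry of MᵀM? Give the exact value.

Row 2 ↔ basis x, column 2 ↔ basis x, so (MᵀM)_{2,2} = Σᵢ (x)·(x) = (0)·(0) + (1)·(1) + (2)·(2) + (4)·(4) + (7)·(7) + (8)·(8) + (10)·(10) = 234.

234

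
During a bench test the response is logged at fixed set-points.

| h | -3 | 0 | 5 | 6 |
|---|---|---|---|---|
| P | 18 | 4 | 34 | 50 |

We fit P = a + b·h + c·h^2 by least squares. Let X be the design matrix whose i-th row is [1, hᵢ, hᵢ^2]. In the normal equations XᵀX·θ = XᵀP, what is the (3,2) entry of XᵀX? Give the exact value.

314

Row 3 ↔ basis h^2, column 2 ↔ basis h, so (XᵀX)_{3,2} = Σᵢ (h^2)·(h) = (9)·(-3) + (0)·(0) + (25)·(5) + (36)·(6) = 314.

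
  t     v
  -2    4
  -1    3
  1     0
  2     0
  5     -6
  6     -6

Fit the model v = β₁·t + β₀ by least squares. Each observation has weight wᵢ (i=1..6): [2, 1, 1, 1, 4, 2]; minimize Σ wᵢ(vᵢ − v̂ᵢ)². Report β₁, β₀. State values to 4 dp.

The normal system XᵀWX·[β₁, β₀]ᵀ = XᵀWv is [[186, 30]; [30, 11]]·[β₁, β₀]ᵀ = [-211, -25]ᵀ.
Δ = 186·11 − 30² = 1146.
β₁ = ((-211)·11 − 30·(-25))/1146 = -1571/1146; β₀ = (186·(-25) − 30·(-211))/1146 = 280/191.

β₁ = -1.3709, β₀ = 1.4660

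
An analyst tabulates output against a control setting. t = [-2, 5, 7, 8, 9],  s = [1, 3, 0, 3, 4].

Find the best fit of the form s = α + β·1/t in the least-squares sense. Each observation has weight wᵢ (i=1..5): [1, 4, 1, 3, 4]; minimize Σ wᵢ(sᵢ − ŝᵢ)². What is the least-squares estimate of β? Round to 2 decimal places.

Normal-equation sums: Σwᵢ·1 = 13, Σwᵢ·1/t = 3181/2520, Σwᵢ·1/t·1/t = 3344539/6350400.
Right-hand side: Σwᵢ·s = 38, Σwᵢ·1/t·s = 1729/360.
So AᵀWA·[α, β]ᵀ = AᵀWs: [[13, 3181/2520]; [3181/2520, 3344539/6350400]]·[α, β]ᵀ = [38, 1729/360]ᵀ.
Δ = 13·(3344539/6350400) − (3181/2520)² = 1853347/352800.
α = (38·(3344539/6350400) − (3181/2520)·(1729/360))/(1853347/352800) = 88592839/33360246; β = (13·(1729/360) − (3181/2520)·38)/(1853347/352800) = 5104540/1853347.

β = 2.75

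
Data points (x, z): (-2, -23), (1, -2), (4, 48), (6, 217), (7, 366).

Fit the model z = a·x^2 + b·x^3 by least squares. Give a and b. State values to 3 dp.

Setting ∂/∂a … = 0 gives: 3970·a + 25576·b = 26420;  25576·a + 168466·b = 175664.
Determinant 3970·168466 − 25576² = 14678244.
a = (26420·168466 − 25576·175664)/14678244 = -3492562/1223187; b = (3970·175664 − 25576·26420)/14678244 = 1805680/1223187.

a = -2.855, b = 1.476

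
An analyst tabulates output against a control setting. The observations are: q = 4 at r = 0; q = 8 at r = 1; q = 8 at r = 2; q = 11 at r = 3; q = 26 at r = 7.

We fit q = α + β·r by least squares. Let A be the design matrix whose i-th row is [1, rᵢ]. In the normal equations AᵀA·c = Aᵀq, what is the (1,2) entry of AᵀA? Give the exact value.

Row 1 ↔ basis 1, column 2 ↔ basis r, so (AᵀA)_{1,2} = Σᵢ r = (1)·(0) + (1)·(1) + (1)·(2) + (1)·(3) + (1)·(7) = 13.

13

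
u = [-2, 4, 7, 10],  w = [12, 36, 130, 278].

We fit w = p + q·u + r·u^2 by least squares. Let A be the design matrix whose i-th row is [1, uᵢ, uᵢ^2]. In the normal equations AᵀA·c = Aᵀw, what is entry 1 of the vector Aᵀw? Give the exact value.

Entry 1 ↔ basis 1, so (Aᵀw)_{1} = Σᵢ wᵢ = (1)·(12) + (1)·(36) + (1)·(130) + (1)·(278) = 456.

456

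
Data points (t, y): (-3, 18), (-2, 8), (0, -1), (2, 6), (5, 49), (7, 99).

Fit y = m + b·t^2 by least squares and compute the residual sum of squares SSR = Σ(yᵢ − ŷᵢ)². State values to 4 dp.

SSR = 3.3496

Entries of AᵀA: Σ1 = 6, Σt^2 = 91, Σt^2·t^2 = 3139.
And Σy = 179, Σt^2·y = 6294.
det = 6·3139 − 91² = 10553.
m = (179·3139 − 91·6294)/10553 = -10873/10553; b = (6·6294 − 91·179)/10553 = 21475/10553.
Residuals: 7552/10553, 9397/10553, 320/10553, -11709/10553, -8905/10553, 3345/10553; SSR = 35348/10553.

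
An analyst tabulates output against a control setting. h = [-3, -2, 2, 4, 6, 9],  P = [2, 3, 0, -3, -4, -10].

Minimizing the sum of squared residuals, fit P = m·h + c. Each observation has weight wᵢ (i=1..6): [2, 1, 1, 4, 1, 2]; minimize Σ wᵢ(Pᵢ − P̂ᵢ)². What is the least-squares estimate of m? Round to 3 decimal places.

Normal-equation sums: Σwᵢ·h·h = 288, Σwᵢ·h = 34, Σwᵢ·1 = 11.
For XᵀWP: Σwᵢ·h·P = -270, Σwᵢ·P = -29.
XᵀWX·[m, c]ᵀ = XᵀWP becomes [[288, 34]; [34, 11]]·[m, c]ᵀ = [-270, -29]ᵀ.
Eliminating c: 11·(row 1) − 34·(row 2) gives 2012·m = 11·(-270) − 34·(-29) = -1984, so m = -496/503.
Then c = ((-29) − 34·(-496/503))/11 = 207/503.

m = -0.986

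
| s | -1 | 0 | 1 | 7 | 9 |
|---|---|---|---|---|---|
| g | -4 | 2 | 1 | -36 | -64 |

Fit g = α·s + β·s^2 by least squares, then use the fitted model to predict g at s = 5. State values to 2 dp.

ĝ = -15.01

From the data, Σs·s = 132, Σs·s^2 = 1072, Σs^2·s^2 = 8964.
And Σs·g = -823, Σs^2·g = -6951.
Normal equations: [[132, 1072]; [1072, 8964]]·[α, β]ᵀ = [-823, -6951]ᵀ.
Eliminating β: 8964·(row 1) − 1072·(row 2) gives 34064·α = 8964·(-823) − 1072·(-6951) = 74100, so α = 18525/8516.
Then β = ((-6951) − 1072·(18525/8516))/8964 = -8819/8516.
At s = 5: ĝ = (18525/8516)·(5) + (-8819/8516)·(25) = -63925/4258.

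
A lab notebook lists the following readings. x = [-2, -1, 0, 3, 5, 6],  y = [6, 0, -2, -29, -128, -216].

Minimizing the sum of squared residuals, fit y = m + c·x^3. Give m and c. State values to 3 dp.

From the data, Σ1 = 6, Σx^3 = 359, Σx^3·x^3 = 63075.
Moment sums: Σy = -369, Σx^3·y = -63487.
MᵀM·[m, c]ᵀ = Mᵀy becomes [[6, 359]; [359, 63075]]·[m, c]ᵀ = [-369, -63487]ᵀ.
Δ = 6·63075 − 359² = 249569.
m = ((-369)·63075 − 359·(-63487))/249569 = -482842/249569; c = (6·(-63487) − 359·(-369))/249569 = -248451/249569.

m = -1.935, c = -0.996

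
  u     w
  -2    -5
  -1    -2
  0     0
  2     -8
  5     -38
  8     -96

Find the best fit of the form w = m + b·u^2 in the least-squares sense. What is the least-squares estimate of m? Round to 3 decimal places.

m = -0.414

XᵀX·[m, b]ᵀ = Xᵀw reads: 6·m + 98·b = -149;  98·m + 4754·b = -7148.
(Σ1 = 6, Σu^2 = 98, Σu^2·u^2 = 4754, Σw = -149, Σu^2·w = -7148.)
Eliminating b: 4754·(row 1) − 98·(row 2) gives 18920·m = 4754·(-149) − 98·(-7148) = -7842, so m = -3921/9460.
Then b = ((-7148) − 98·(-3921/9460))/4754 = -14143/9460.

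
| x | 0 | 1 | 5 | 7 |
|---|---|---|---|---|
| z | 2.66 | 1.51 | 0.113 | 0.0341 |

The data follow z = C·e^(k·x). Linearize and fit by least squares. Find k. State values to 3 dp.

With ln zᵢ as the transformed response and xᵢ as the regressor:
AᵀA = [[75.0000, 13.0000]; [13.0000, 4]], rhs = [-34.1389, -4.1684]ᵀ  (here Σx = 13.0000, Σ(x)² = 75.0000, Σln z = -4.1684, Σx·ln z = -34.1389).
Δ = 75.0000·4 − (13.0000)² = 131.0000; k = (-34.1389·4 − 13.0000·-4.1684)/131.0000 = -0.62875, ln C = (75.0000·-4.1684 − 13.0000·-34.1389)/131.0000 = 1.00135.

k = -0.629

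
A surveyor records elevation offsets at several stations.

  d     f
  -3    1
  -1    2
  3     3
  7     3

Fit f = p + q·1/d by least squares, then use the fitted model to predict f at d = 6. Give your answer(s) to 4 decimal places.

f̂ = 2.6183

Sums needed: Σ1 = 4, Σ1/d = -6/7, Σ1/d·1/d = 548/441.
Right-hand side: Σf = 9, Σ1/d·f = -19/21.
Normal equations: [[4, -6/7]; [-6/7, 548/441]]·[p, q]ᵀ = [9, -19/21]ᵀ.
det = 4·(548/441) − (-6/7)² = 1868/441.
p = (9·(548/441) − (-6/7)·(-19/21))/(1868/441) = 2295/934; q = (4·(-19/21) − (-6/7)·9)/(1868/441) = 903/934.
At d = 6: f̂ = (2295/934)·(1) + (903/934)·(1/6) = 4891/1868.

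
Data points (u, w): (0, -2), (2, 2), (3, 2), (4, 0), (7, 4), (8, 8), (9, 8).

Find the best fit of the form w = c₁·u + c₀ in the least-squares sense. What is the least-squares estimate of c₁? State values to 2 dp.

c₁ = 1.04

From the data, Σu·u = 223, Σu = 33, Σ1 = 7.
Moment sums: Σu·w = 174, Σw = 22.
So MᵀM·[c₁, c₀]ᵀ = Mᵀw: [[223, 33]; [33, 7]]·[c₁, c₀]ᵀ = [174, 22]ᵀ.
Determinant 223·7 − 33² = 472.
c₁ = (174·7 − 33·22)/472 = 123/118; c₀ = (223·22 − 33·174)/472 = -209/118.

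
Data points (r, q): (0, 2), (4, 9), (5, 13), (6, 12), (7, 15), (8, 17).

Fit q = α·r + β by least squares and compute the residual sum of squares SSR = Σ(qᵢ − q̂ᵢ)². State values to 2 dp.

With design matrix A, AᵀA = [[190, 30]; [30, 6]] and Aᵀq = [414, 68]ᵀ.
Eliminating β: 6·(row 1) − 30·(row 2) gives 240·α = 6·414 − 30·68 = 444, so α = 37/20.
Then β = (68 − 30·(37/20))/6 = 25/12.
Residuals: -1/12, -29/60, 5/3, -71/60, -1/30, 7/60; SSR = 133/30.

SSR = 4.43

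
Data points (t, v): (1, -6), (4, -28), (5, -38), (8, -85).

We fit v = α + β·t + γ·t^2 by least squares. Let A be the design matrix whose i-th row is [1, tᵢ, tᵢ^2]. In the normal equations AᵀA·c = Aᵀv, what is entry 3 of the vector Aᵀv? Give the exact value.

-6844

Entry 3 ↔ basis t^2, so (Aᵀv)_{3} = Σᵢ (t^2)·vᵢ = (1)·(-6) + (16)·(-28) + (25)·(-38) + (64)·(-85) = -6844.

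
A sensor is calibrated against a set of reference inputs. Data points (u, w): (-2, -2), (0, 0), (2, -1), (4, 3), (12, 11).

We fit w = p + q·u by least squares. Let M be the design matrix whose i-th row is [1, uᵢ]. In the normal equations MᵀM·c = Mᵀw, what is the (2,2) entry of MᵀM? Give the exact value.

Row 2 ↔ basis u, column 2 ↔ basis u, so (MᵀM)_{2,2} = Σᵢ (u)·(u) = (-2)·(-2) + (0)·(0) + (2)·(2) + (4)·(4) + (12)·(12) = 168.

168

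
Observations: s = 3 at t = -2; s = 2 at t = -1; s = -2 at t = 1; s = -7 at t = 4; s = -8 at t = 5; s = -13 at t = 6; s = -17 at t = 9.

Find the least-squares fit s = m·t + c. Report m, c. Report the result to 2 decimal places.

m = -1.87, c = -0.14

MᵀM·[m, c]ᵀ = Mᵀs reads: 164·m + 22·c = -309;  22·m + 7·c = -42.
(Σt·t = 164, Σt = 22, Σ1 = 7, Σt·s = -309, Σs = -42.)
det = 164·7 − 22² = 664.
m = ((-309)·7 − 22·(-42))/664 = -1239/664; c = (164·(-42) − 22·(-309))/664 = -45/332.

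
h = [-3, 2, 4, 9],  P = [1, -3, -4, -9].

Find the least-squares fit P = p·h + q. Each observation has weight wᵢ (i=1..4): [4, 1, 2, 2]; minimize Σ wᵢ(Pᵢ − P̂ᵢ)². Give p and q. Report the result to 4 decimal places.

Compute the Gram sums: Σwᵢ·h·h = 234, Σwᵢ·h = 16, Σwᵢ·1 = 9.
Moment sums: Σwᵢ·h·P = -212, Σwᵢ·P = -25.
MᵀWM·[p, q]ᵀ = MᵀWP becomes [[234, 16]; [16, 9]]·[p, q]ᵀ = [-212, -25]ᵀ.
Eliminating q: 9·(row 1) − 16·(row 2) gives 1850·p = 9·(-212) − 16·(-25) = -1508, so p = -754/925.
Then q = ((-25) − 16·(-754/925))/9 = -1229/925.

p = -0.8151, q = -1.3286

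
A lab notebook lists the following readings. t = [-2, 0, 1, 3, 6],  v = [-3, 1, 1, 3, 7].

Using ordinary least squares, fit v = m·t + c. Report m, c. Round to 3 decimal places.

Compute the Gram sums: Σt·t = 50, Σt = 8, Σ1 = 5.
For Xᵀv: Σt·v = 58, Σv = 9.
So XᵀX·[m, c]ᵀ = Xᵀv: [[50, 8]; [8, 5]]·[m, c]ᵀ = [58, 9]ᵀ.
Eliminating c: 5·(row 1) − 8·(row 2) gives 186·m = 5·58 − 8·9 = 218, so m = 109/93.
Then c = (9 − 8·(109/93))/5 = -7/93.

m = 1.172, c = -0.075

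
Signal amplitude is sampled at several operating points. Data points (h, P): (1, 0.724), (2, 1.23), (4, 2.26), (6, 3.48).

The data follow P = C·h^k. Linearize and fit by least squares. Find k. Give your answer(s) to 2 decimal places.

Linearized form: ln P = k·ln h + ln C. From the 4 transformed points,
AᵀA = [[5.6127, 3.8712]; [3.8712, 4]], rhs = [3.5082, 1.9464]ᵀ  (here Σln h = 3.8712, Σ(ln h)² = 5.6127, Σln P = 1.9464, Σln h·ln P = 3.5082).
Δ = 5.6127·4 − (3.8712)² = 7.4645; k = (3.5082·4 − 3.8712·1.9464)/7.4645 = 0.87049, ln C = (5.6127·1.9464 − 3.8712·3.5082)/7.4645 = -0.35585.

k = 0.87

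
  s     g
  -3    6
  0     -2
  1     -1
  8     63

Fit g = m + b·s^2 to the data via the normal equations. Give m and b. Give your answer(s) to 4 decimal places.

Sums needed: Σ1 = 4, Σs^2 = 74, Σs^2·s^2 = 4178.
For Xᵀg: Σg = 66, Σs^2·g = 4085.
Eliminating b: 4178·(row 1) − 74·(row 2) gives 11236·m = 4178·66 − 74·4085 = -26542, so m = -13271/5618.
Then b = (4085 − 74·(-13271/5618))/4178 = 2864/2809.

m = -2.3622, b = 1.0196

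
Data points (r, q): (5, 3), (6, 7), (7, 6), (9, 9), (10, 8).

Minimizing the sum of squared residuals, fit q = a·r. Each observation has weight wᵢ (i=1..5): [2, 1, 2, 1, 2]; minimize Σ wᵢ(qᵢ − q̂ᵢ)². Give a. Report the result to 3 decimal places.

a = 0.854

Entries of MᵀWM: Σwᵢ·r·r = 465.
Moment sums: Σwᵢ·r·q = 397.
a = 397/465 = 0.853763.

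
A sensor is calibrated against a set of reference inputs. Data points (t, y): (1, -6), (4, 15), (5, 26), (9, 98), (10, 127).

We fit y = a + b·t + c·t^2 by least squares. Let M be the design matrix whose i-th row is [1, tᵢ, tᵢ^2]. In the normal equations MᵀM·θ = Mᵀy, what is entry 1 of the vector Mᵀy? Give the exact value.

Entry 1 ↔ basis 1, so (Mᵀy)_{1} = Σᵢ yᵢ = (1)·(-6) + (1)·(15) + (1)·(26) + (1)·(98) + (1)·(127) = 260.

260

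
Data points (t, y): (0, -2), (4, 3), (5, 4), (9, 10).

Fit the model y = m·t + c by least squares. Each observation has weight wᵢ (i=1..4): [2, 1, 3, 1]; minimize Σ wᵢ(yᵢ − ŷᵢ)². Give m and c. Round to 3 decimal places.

XᵀWX·[m, c]ᵀ = XᵀWy reads: 172·m + 28·c = 162;  28·m + 7·c = 21.
(Σwᵢ·t·t = 172, Σwᵢ·t = 28, Σwᵢ·1 = 7, Σwᵢ·t·y = 162, Σwᵢ·y = 21.)
Determinant 172·7 − 28² = 420.
m = (162·7 − 28·21)/420 = 13/10; c = (172·21 − 28·162)/420 = -11/5.

m = 1.300, c = -2.200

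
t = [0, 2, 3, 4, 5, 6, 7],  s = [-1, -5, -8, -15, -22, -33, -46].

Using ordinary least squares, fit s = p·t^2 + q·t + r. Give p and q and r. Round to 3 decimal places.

p = -0.998, q = 0.684, r = -1.388

Normal-equation sums: Σt^2·t^2 = 4675, Σt^2·t = 783, Σt^2 = 139, Σt·t = 139, Σt = 27, Σ1 = 7.
Right-hand side: Σt^2·s = -4324, Σt·s = -724, Σs = -130.
So AᵀA·[p, q, r]ᵀ = Aᵀs: [[4675, 783, 139]; [783, 139, 27]; [139, 27, 7]]·[p, q, r]ᵀ = [-4324, -724, -130]ᵀ.
Solving the 3×3 system (Gaussian elimination) gives p = -1691/1694, q = 1159/1694, r = -168/121.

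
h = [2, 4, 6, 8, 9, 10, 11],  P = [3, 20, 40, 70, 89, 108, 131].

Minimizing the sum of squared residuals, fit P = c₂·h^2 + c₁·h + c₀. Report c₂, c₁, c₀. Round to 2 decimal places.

Compute the Gram sums: Σh^2·h^2 = 36866, Σh^2·h = 3860, Σh^2 = 422, Σh·h = 422, Σh = 50, Σ1 = 7.
Moment sums: Σh^2·P = 40112, Σh·P = 4208, ΣP = 461.
Solving the 3×3 system (Gaussian elimination) gives c₂ = 14647/15043, c₁ = 21267/15043, c₀ = -44223/15043.

c₂ = 0.97, c₁ = 1.41, c₀ = -2.94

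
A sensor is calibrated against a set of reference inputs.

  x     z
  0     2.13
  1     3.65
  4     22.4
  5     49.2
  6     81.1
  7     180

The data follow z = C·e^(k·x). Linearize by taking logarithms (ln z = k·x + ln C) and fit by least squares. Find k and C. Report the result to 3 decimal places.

k = 0.630, C = 1.999

With ln zᵢ as the transformed response and xᵢ as the regressor:
Σx = 23.0000, Σ(x)² = 127.0000, Σln z = 18.6444, Σx·ln z = 95.9352.
Equations: 127.0000·k + 23.0000·ln C = 95.9352;  23.0000·k + 6·ln C = 18.6444.
Solving (det = 233.0000): k = 0.63000, ln C = 0.69242, so C = exp(0.69242) = 1.99855.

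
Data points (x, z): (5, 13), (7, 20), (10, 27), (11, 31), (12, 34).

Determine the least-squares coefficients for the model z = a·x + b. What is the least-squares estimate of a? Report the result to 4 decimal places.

The normal system AᵀA·[a, b]ᵀ = Aᵀz is [[439, 45]; [45, 5]]·[a, b]ᵀ = [1224, 125]ᵀ.
det = 439·5 − 45² = 170.
a = (1224·5 − 45·125)/170 = 99/34; b = (439·125 − 45·1224)/170 = -41/34.

a = 2.9118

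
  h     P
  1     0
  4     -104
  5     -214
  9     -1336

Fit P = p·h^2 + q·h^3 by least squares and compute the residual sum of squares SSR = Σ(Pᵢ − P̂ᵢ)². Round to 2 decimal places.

SSR = 1.25

Normal-equation sums: Σh^2·h^2 = 7443, Σh^2·h^3 = 63199, Σh^3·h^3 = 551163.
For AᵀP: Σh^2·P = -115230, Σh^3·P = -1007350.
Eliminating q: 551163·(row 1) − 63199·(row 2) gives 108192608·p = 551163·(-115230) − 63199·(-1007350) = 153000160, so p = 4781255/3381019.
Then q = ((-1007350) − 63199·(4781255/3381019))/551163 = -6727665/3381019.
Residuals: 1946410/3381019, 2444504/3381019, -2111316/3381019, 144746/3381019; SSR = 4212552/3381019.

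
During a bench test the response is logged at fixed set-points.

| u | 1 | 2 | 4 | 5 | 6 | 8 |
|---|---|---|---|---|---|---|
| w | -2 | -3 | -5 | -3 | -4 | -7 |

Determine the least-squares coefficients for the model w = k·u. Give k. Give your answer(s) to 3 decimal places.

k = -0.842

Forming XᵀX = [[146]] and Xᵀw = [-123]ᵀ gives XᵀX·[k]ᵀ = Xᵀw.
Hence k = -123 / 146 ≈ -0.842466.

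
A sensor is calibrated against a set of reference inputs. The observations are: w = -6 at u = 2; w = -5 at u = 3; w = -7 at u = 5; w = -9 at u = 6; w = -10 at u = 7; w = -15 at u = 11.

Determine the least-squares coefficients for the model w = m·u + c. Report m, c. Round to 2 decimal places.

The normal system MᵀM·[m, c]ᵀ = Mᵀw is [[244, 34]; [34, 6]]·[m, c]ᵀ = [-351, -52]ᵀ.
det = 244·6 − 34² = 308.
m = ((-351)·6 − 34·(-52))/308 = -169/154; c = (244·(-52) − 34·(-351))/308 = -377/154.

m = -1.10, c = -2.45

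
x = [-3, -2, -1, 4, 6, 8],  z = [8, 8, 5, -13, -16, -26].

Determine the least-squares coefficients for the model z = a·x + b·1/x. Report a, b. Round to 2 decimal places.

a = -2.99, b = -1.95

Compute the Gram sums: Σx·x = 130, Σx·1/x = 6, Σ1/x·1/x = 845/576.
And Σx·z = -401, Σ1/x·z = -125/6.
So AᵀA·[a, b]ᵀ = Aᵀz: [[130, 6]; [6, 845/576]]·[a, b]ᵀ = [-401, -125/6]ᵀ.
Eliminating b: (845/576)·(row 1) − 6·(row 2) gives (44557/288)·a = (845/576)·(-401) − 6·(-125/6) = -266845/576, so a = -266845/89114.
Then b = ((-125/6) − 6·(-266845/89114))/(845/576) = -87072/44557.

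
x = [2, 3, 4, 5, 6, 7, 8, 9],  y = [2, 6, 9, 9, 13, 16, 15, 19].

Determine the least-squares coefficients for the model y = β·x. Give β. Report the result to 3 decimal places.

Normal-equation sums: Σx·x = 284.
Right-hand side: Σx·y = 584.
Normal equations: [[284]]·[β]ᵀ = [584]ᵀ.
β = 584/284 = 2.05634.

β = 2.056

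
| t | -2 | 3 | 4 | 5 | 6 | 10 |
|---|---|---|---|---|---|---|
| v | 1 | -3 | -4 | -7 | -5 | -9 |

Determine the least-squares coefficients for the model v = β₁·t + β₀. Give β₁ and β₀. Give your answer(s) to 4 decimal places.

Entries of XᵀX: Σt·t = 190, Σt = 26, Σ1 = 6.
And Σt·v = -182, Σv = -27.
Determinant 190·6 − 26² = 464.
β₁ = ((-182)·6 − 26·(-27))/464 = -195/232; β₀ = (190·(-27) − 26·(-182))/464 = -199/232.

β₁ = -0.8405, β₀ = -0.8578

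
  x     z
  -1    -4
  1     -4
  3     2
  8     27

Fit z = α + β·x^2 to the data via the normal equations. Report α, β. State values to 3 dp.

The normal system MᵀM·[α, β]ᵀ = Mᵀz is [[4, 75]; [75, 4179]]·[α, β]ᵀ = [21, 1738]ᵀ.
det = 4·4179 − 75² = 11091.
α = (21·4179 − 75·1738)/11091 = -14197/3697; β = (4·1738 − 75·21)/11091 = 5377/11091.

α = -3.840, β = 0.485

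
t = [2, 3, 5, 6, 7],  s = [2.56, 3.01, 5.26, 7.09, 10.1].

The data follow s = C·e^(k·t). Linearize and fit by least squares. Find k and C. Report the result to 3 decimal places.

k = 0.276, C = 1.383

Taking logs, ln s = k·t + ln C, so regress ln s on t.
Σt = 23.0000, Σ(t)² = 123.0000, Σln s = 7.9733, Σt·ln s = 41.4263.
Normal system: [[123.0000, 23.0000]; [23.0000, 5]]·[k, ln C]ᵀ = [41.4263, 7.9733]ᵀ.
Slope k = (n·Σt·ln s − Σt·Σln s)/(n·Σ(t)² − (Σt)²) = (5·41.4263 − 23.0000·7.9733)/86.0000 = 0.27611; ln C = (Σln s − k·Σt)/n = 0.32453, so C = exp(0.32453) = 1.38338.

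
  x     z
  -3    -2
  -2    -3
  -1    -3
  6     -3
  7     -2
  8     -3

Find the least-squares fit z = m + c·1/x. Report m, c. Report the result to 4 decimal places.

m = -2.6082, c = 0.2510

From the data, Σ1 = 6, Σ1/x = -235/168, Σ1/x·1/x = 40217/28224.
Right-hand side: Σz = -16, Σ1/x·z = 673/168.
Normal equations: [[6, -235/168]; [-235/168, 40217/28224]]·[m, c]ᵀ = [-16, 673/168]ᵀ.
Determinant 6·(40217/28224) − (-235/168)² = 186077/28224.
m = ((-16)·(40217/28224) − (-235/168)·(673/168))/(186077/28224) = -485317/186077; c = (6·(673/168) − (-235/168)·(-16))/(186077/28224) = 46704/186077.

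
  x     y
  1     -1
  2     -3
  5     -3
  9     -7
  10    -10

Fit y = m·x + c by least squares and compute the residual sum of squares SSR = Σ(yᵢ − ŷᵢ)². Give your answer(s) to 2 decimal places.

SSR = 5.73

Compute the Gram sums: Σx·x = 211, Σx = 27, Σ1 = 5.
Moment sums: Σx·y = -185, Σy = -24.
AᵀA·[m, c]ᵀ = Aᵀy becomes [[211, 27]; [27, 5]]·[m, c]ᵀ = [-185, -24]ᵀ.
det = 211·5 − 27² = 326.
m = ((-185)·5 − 27·(-24))/326 = -277/326; c = (211·(-24) − 27·(-185))/326 = -69/326.
Residuals: 10/163, -355/326, 238/163, 140/163, -421/326; SSR = 1867/326.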